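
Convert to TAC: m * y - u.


Break into single-operator statements:
t1 = m * y
t2 = t1 - u


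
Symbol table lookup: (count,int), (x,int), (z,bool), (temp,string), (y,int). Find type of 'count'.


Lookup 'count' → type int


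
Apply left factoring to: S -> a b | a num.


Common prefix: 'a'
Factored: S -> a S', S' -> b | num


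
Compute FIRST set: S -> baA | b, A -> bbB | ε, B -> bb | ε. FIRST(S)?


Per alternative of S: FIRST(baA) = {b}; FIRST(b) = {b}
FIRST(S) = {b}


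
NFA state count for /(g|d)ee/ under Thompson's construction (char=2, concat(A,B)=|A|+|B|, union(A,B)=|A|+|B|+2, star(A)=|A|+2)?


Syntax tree has 4 char leaf(s), 1 union(s), 0 star(s)
chars contribute 4×2 = 8; each union adds +2; each star adds +2
Total: 8 + 2 + 0 = 10 states


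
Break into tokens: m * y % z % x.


Scan left to right, longest-match per lexeme
Tokens: ID(m), OP(*), ID(y), OP(%), ID(z), OP(%), ID(x)


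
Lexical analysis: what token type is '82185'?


Pattern: digits only
Type: INTEGER_LITERAL


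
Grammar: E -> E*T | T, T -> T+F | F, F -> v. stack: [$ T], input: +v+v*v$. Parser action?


shift '+' to continue T -> T+F
Action: shift


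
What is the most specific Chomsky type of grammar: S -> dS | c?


Right-linear: every RHS is a terminal or a terminal followed by one nonterminal
Classification: Type 3 (Regular)


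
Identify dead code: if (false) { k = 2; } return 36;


condition is constant false, so the whole block is unreachable
Dead: 'if (false) { k = 2; }'


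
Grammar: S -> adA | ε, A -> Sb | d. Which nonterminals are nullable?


A nonterminal is nullable iff some alternative derives ε (directly, or every symbol in it is nullable)
Nullable: {S}


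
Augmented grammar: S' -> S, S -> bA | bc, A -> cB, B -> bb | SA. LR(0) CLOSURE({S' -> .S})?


Start: S' -> .S
For each item with dot before a nonterminal B, add B -> .γ for every B-production
Closure: [S' -> .S, S -> .bA, S -> .bc]


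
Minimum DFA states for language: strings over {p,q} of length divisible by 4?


Track length mod 4: states 0..3, accept at 0
Minimal DFA: 4 states


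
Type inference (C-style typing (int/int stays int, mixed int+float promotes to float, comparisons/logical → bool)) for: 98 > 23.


Operand types: int > int
Rule: comparison yields bool
Result type: bool


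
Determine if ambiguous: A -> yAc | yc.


balanced y^n…c^n: each string has a unique parse
Unambiguous


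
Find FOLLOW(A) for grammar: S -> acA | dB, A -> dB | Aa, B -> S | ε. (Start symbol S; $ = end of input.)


$ ∈ FOLLOW(S). For each A -> αBβ: add FIRST(β)\{ε} to FOLLOW(B); if β nullable, add FOLLOW(A).
FOLLOW(A) = {$, a}


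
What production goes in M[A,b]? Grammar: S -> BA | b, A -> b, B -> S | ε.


For [A, b]: 'b' ∈ FIRST(b)
Entry: A -> b


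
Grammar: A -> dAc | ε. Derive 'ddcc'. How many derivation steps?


Derivation: A => dAc => ddAcc => ddcc
Steps: 3


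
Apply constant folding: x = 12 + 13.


12 + 13 = 25 at compile time
Optimized: x = 25


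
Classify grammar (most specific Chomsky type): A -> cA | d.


Right-linear: every RHS is a terminal or a terminal followed by one nonterminal
Classification: Type 3 (Regular)


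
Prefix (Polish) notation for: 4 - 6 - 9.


left-to-right (same/higher precedence on left): tree is (- (- 4 6) 9)
Prefix: - - 4 6 9


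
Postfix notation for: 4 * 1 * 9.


Left to right (same or higher precedence on left)
Postfix: 4 1 * 9 *


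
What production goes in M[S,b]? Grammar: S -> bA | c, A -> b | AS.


For [S, b]: 'b' ∈ FIRST(bA)
Entry: S -> bA


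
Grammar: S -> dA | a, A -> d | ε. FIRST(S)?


Per alternative of S: FIRST(dA) = {d}; FIRST(a) = {a}
FIRST(S) = {a, d}


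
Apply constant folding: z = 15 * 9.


15 * 9 = 135 at compile time
Optimized: z = 135


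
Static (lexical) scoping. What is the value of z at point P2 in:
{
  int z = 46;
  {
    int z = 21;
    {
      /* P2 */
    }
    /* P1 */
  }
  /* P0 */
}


P2's block does not declare z; resolves to the enclosing declaration at depth 1
z = 21


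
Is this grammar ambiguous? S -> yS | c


right-linear, alternatives start with distinct terminals 'y' vs 'c': unique leftmost derivation
Unambiguous


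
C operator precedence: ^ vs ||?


'^' is bitwise XOR (level 4); '||' is logical OR (level 1)
Higher level binds tighter
'^' has higher precedence than '||'


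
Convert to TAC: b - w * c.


Break into single-operator statements:
t1 = w * c
t2 = b - t1


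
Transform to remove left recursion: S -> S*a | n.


Left-recursive alternatives: S*a; non-recursive: n
Introduce S': S -> nS', S' -> *aS' | ε


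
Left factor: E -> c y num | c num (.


Common prefix: 'c'
Factored: E -> c E', E' -> y num | num (


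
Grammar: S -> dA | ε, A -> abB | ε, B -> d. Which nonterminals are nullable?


A nonterminal is nullable iff some alternative derives ε (directly, or every symbol in it is nullable)
Nullable: {A, S}


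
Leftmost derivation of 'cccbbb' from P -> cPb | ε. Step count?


Derivation: P => cPb => ccPbb => cccPbbb => cccbbb
Steps: 4


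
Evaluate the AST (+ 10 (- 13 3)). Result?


Evaluate inner: (- 13 3) = 10
Evaluate root: (+ 10 10) = 20
Result: 20


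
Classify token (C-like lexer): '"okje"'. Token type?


Pattern: double-quoted sequence
Type: STRING_LITERAL


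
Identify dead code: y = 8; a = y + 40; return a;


y is read by a's definition; a is returned
No dead code


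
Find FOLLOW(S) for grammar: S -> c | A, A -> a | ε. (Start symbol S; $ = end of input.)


$ ∈ FOLLOW(S). For each A -> αBβ: add FIRST(β)\{ε} to FOLLOW(B); if β nullable, add FOLLOW(A).
FOLLOW(S) = {$}


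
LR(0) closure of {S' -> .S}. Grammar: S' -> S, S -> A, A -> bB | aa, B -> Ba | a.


Start: S' -> .S
For each item with dot before a nonterminal B, add B -> .γ for every B-production
Closure: [S' -> .S, S -> .A, A -> .bB, A -> .aa]


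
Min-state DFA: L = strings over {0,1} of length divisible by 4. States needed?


Track length mod 4: states 0..3, accept at 0
Minimal DFA: 4 states


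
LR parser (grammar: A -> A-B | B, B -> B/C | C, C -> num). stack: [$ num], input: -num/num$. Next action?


'num' on top is the handle for C -> num
Action: reduce (C -> num)


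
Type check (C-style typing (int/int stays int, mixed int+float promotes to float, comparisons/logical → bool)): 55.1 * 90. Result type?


Operand types: float * int
Rule: mixed int/float promotes to float; int/int stays int
Result type: float


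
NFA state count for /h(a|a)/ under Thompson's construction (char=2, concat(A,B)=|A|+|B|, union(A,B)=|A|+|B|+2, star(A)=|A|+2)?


Syntax tree has 3 char leaf(s), 1 union(s), 0 star(s)
chars contribute 3×2 = 6; each union adds +2; each star adds +2
Total: 6 + 2 + 0 = 8 states


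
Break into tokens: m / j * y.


Scan left to right, longest-match per lexeme
Tokens: ID(m), OP(/), ID(j), OP(*), ID(y)


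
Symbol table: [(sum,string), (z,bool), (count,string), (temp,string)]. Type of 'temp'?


Lookup 'temp' → type string


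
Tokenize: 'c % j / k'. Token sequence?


Scan left to right, longest-match per lexeme
Tokens: ID(c), OP(%), ID(j), OP(/), ID(k)


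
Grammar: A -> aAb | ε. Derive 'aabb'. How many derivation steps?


Derivation: A => aAb => aaAbb => aabb
Steps: 3


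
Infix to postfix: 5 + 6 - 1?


Left to right (same or higher precedence on left)
Postfix: 5 6 + 1 -


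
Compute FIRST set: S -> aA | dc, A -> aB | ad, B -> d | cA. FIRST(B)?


Per alternative of B: FIRST(d) = {d}; FIRST(cA) = {c}
FIRST(B) = {c, d}


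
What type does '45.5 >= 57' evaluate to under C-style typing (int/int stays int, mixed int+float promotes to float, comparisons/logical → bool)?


Operand types: float >= int
Rule: comparison yields bool
Result type: bool


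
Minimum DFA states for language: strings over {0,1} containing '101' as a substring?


KMP-style automaton: 3 progress states + 1 absorbing accept = 4
Minimal DFA: 4 states


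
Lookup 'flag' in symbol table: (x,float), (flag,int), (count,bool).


Lookup 'flag' → type int


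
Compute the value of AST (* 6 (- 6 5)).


Evaluate inner: (- 6 5) = 1
Evaluate root: (* 6 1) = 6
Result: 6


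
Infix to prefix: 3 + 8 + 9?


left-to-right (same/higher precedence on left): tree is (+ (+ 3 8) 9)
Prefix: + + 3 8 9


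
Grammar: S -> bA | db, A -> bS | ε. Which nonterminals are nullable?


A nonterminal is nullable iff some alternative derives ε (directly, or every symbol in it is nullable)
Nullable: {A}


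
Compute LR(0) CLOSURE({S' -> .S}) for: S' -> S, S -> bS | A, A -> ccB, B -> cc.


Start: S' -> .S
For each item with dot before a nonterminal B, add B -> .γ for every B-production
Closure: [S' -> .S, S -> .bS, S -> .A, A -> .ccB]


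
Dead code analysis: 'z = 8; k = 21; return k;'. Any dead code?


z is assigned but never read
Dead: 'z = 8'


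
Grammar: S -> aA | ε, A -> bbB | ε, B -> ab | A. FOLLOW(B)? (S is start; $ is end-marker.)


$ ∈ FOLLOW(S). For each A -> αBβ: add FIRST(β)\{ε} to FOLLOW(B); if β nullable, add FOLLOW(A).
FOLLOW(B) = {$}


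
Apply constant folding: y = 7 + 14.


7 + 14 = 21 at compile time
Optimized: y = 21


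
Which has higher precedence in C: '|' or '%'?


'%' is multiplicative (level 10); '|' is bitwise OR (level 3)
Higher level binds tighter
'%' has higher precedence than '|'


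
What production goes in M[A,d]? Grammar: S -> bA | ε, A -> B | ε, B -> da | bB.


For [A, d]: 'd' ∈ FIRST(B)
Entry: A -> B


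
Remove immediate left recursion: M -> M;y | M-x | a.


Left-recursive alternatives: M;y, M-x; non-recursive: a
Introduce M': M -> aM', M' -> ;yM' | -xM' | ε


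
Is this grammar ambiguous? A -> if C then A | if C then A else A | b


dangling else: 'if C then if C then b else b' parses two ways
Ambiguous


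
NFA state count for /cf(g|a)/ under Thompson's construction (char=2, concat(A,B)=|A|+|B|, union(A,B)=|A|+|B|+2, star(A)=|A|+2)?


Syntax tree has 4 char leaf(s), 1 union(s), 0 star(s)
chars contribute 4×2 = 8; each union adds +2; each star adds +2
Total: 8 + 2 + 0 = 10 states


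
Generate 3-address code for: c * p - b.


Break into single-operator statements:
t1 = c * p
t2 = t1 - b


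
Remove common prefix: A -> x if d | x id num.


Common prefix: 'x'
Factored: A -> x A', A' -> if d | id num


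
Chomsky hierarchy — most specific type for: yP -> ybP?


LHS has context (more than one symbol) and |LHS| ≤ |RHS|
Classification: Type 1 (Context-Sensitive)


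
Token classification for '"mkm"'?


Pattern: double-quoted sequence
Type: STRING_LITERAL


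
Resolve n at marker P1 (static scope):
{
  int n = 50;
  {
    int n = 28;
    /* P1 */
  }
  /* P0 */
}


n declared in the same block as P1
n = 28


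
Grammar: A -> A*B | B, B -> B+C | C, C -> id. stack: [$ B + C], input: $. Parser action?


handle 'B+C' on top
Action: reduce (B -> B+C)


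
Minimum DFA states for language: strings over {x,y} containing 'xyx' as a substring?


KMP-style automaton: 3 progress states + 1 absorbing accept = 4
Minimal DFA: 4 states


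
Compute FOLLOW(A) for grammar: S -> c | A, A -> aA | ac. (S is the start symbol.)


$ ∈ FOLLOW(S). For each A -> αBβ: add FIRST(β)\{ε} to FOLLOW(B); if β nullable, add FOLLOW(A).
FOLLOW(A) = {$}


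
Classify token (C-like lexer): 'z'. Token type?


Pattern: letter/underscore followed by alphanumerics, not a keyword
Type: IDENTIFIER


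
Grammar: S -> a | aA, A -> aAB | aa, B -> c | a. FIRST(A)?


Per alternative of A: FIRST(aAB) = {a}; FIRST(aa) = {a}
FIRST(A) = {a}


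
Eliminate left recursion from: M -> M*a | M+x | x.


Left-recursive alternatives: M*a, M+x; non-recursive: x
Introduce M': M -> xM', M' -> *aM' | +xM' | ε


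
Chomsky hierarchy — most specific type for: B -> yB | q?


Right-linear: every RHS is a terminal or a terminal followed by one nonterminal
Classification: Type 3 (Regular)


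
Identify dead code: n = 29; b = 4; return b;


n is assigned but never read
Dead: 'n = 29'


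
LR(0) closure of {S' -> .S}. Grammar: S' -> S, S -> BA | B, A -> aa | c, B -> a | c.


Start: S' -> .S
For each item with dot before a nonterminal B, add B -> .γ for every B-production
Closure: [S' -> .S, S -> .BA, S -> .B, B -> .a, B -> .c]


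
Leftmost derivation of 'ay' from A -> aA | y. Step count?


Derivation: A => aA => ay
Steps: 2


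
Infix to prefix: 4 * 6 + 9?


left-to-right (same/higher precedence on left): tree is (+ (* 4 6) 9)
Prefix: + * 4 6 9


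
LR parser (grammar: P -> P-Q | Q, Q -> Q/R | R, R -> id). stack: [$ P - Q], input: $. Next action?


handle 'P-Q' on top; lookahead ∈ FOLLOW(P) = {-, $}
Action: reduce (P -> P-Q)


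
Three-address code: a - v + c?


Break into single-operator statements:
t1 = a - v
t2 = t1 + c


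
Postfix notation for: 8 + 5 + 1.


Left to right (same or higher precedence on left)
Postfix: 8 5 + 1 +


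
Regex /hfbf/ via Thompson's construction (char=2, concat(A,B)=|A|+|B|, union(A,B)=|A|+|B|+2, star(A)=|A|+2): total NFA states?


Syntax tree has 4 char leaf(s), 0 union(s), 0 star(s)
chars contribute 4×2 = 8; each union adds +2; each star adds +2
Total: 8 + 0 + 0 = 8 states


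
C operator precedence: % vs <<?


'%' is multiplicative (level 10); '<<' is shift (level 8)
Higher level binds tighter
'%' has higher precedence than '<<'


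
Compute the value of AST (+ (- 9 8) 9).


Evaluate inner: (- 9 8) = 1
Evaluate root: (+ 1 9) = 10
Result: 10


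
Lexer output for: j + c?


Scan left to right, longest-match per lexeme
Tokens: ID(j), OP(+), ID(c)


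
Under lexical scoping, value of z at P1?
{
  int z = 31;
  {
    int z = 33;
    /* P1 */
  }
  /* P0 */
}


z declared in the same block as P1
z = 33


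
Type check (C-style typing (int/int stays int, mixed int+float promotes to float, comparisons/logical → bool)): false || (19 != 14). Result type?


Operand types: bool || bool
Rule: logical operators take bool operands and yield bool
Result type: bool


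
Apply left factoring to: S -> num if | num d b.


Common prefix: 'num'
Factored: S -> num S', S' -> if | d b


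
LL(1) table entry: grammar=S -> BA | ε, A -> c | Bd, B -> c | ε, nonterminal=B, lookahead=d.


For [B, d]: ε is nullable and 'd' ∈ FOLLOW(B)
Entry: B -> ε


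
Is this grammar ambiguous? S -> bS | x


right-linear, alternatives start with distinct terminals 'b' vs 'x': unique leftmost derivation
Unambiguous


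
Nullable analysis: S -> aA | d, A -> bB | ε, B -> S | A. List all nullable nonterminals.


A nonterminal is nullable iff some alternative derives ε (directly, or every symbol in it is nullable)
Nullable: {A, B}


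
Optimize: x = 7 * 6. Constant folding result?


7 * 6 = 42 at compile time
Optimized: x = 42


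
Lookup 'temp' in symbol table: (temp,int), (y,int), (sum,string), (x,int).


Lookup 'temp' → type int


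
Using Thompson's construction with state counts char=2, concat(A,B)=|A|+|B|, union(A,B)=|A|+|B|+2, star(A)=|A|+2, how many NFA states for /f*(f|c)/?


Syntax tree has 3 char leaf(s), 1 union(s), 1 star(s)
chars contribute 3×2 = 6; each union adds +2; each star adds +2
Total: 6 + 2 + 2 = 10 states


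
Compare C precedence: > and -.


'-' is additive (level 9); '>' is relational (level 7)
Higher level binds tighter
'-' has higher precedence than '>'


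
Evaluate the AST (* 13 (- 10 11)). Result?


Evaluate inner: (- 10 11) = -1
Evaluate root: (* 13 -1) = -13
Result: -13


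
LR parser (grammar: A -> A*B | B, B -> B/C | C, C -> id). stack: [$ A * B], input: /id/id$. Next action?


'/' can extend B; shift to build B -> B/C
Action: shift


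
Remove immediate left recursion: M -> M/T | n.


Left-recursive alternatives: M/T; non-recursive: n
Introduce M': M -> nM', M' -> /TM' | ε


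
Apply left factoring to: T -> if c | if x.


Common prefix: 'if'
Factored: T -> if T', T' -> c | x


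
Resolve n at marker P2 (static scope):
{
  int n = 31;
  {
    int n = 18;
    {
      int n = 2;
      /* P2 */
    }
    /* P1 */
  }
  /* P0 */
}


n declared in the same block as P2
n = 2


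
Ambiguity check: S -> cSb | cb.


balanced c^n…b^n: each string has a unique parse
Unambiguous


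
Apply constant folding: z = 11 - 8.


11 - 8 = 3 at compile time
Optimized: z = 3


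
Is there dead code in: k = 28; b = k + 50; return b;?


k is read by b's definition; b is returned
No dead code


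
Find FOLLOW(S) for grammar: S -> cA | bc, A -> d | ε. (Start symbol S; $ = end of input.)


$ ∈ FOLLOW(S). For each A -> αBβ: add FIRST(β)\{ε} to FOLLOW(B); if β nullable, add FOLLOW(A).
FOLLOW(S) = {$}


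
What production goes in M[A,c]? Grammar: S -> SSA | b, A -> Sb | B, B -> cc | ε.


For [A, c]: 'c' ∈ FIRST(B)
Entry: A -> B


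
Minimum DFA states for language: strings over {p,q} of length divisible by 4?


Track length mod 4: states 0..3, accept at 0
Minimal DFA: 4 states


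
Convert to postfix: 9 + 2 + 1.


Left to right (same or higher precedence on left)
Postfix: 9 2 + 1 +


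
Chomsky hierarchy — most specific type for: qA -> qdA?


LHS has context (more than one symbol) and |LHS| ≤ |RHS|
Classification: Type 1 (Context-Sensitive)


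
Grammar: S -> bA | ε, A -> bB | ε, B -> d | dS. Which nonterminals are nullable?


A nonterminal is nullable iff some alternative derives ε (directly, or every symbol in it is nullable)
Nullable: {A, S}


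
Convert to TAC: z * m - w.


Break into single-operator statements:
t1 = z * m
t2 = t1 - w


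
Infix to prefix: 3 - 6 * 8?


'*' binds tighter: tree is (- 3 (* 6 8))
Prefix: - 3 * 6 8


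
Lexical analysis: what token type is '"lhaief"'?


Pattern: double-quoted sequence
Type: STRING_LITERAL


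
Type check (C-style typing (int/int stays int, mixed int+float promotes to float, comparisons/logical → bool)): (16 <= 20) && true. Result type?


Operand types: bool && bool
Rule: logical operators take bool operands and yield bool
Result type: bool


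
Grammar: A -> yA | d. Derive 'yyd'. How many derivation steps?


Derivation: A => yA => yyA => yyd
Steps: 3


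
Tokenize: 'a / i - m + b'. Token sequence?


Scan left to right, longest-match per lexeme
Tokens: ID(a), OP(/), ID(i), OP(-), ID(m), OP(+), ID(b)


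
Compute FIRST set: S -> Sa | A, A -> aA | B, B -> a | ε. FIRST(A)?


Per alternative of A: FIRST(aA) = {a}; FIRST(B) = {a, ε}
FIRST(A) = {a, ε}


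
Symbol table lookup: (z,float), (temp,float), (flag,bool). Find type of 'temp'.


Lookup 'temp' → type float


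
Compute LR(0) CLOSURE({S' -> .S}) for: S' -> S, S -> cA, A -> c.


Start: S' -> .S
For each item with dot before a nonterminal B, add B -> .γ for every B-production
Closure: [S' -> .S, S -> .cA]


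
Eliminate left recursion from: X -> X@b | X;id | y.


Left-recursive alternatives: X@b, X;id; non-recursive: y
Introduce X': X -> yX', X' -> @bX' | ;idX' | ε


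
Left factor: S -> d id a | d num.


Common prefix: 'd'
Factored: S -> d S', S' -> id a | num


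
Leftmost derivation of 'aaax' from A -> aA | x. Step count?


Derivation: A => aA => aaA => aaaA => aaax
Steps: 4


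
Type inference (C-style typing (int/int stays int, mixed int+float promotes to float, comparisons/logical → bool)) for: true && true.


Operand types: bool && bool
Rule: logical operators take bool operands and yield bool
Result type: bool


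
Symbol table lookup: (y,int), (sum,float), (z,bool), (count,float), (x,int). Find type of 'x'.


Lookup 'x' → type int


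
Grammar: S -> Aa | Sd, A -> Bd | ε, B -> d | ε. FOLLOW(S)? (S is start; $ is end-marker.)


$ ∈ FOLLOW(S). For each A -> αBβ: add FIRST(β)\{ε} to FOLLOW(B); if β nullable, add FOLLOW(A).
FOLLOW(S) = {$, d}


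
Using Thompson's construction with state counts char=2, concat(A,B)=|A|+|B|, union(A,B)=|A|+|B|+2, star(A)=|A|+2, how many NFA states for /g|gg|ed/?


Syntax tree has 5 char leaf(s), 2 union(s), 0 star(s)
chars contribute 5×2 = 10; each union adds +2; each star adds +2
Total: 10 + 4 + 0 = 14 states


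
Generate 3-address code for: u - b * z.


Break into single-operator statements:
t1 = b * z
t2 = u - t1


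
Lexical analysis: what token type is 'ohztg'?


Pattern: letter/underscore followed by alphanumerics, not a keyword
Type: IDENTIFIER


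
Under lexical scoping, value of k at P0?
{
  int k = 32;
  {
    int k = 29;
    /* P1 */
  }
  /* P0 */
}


k declared in the same block as P0
k = 32


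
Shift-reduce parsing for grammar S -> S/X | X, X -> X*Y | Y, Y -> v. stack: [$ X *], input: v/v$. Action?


no handle; shift 'v'
Action: shift


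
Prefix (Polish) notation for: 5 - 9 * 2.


'*' binds tighter: tree is (- 5 (* 9 2))
Prefix: - 5 * 9 2


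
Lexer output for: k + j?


Scan left to right, longest-match per lexeme
Tokens: ID(k), OP(+), ID(j)


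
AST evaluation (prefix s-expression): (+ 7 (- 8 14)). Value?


Evaluate inner: (- 8 14) = -6
Evaluate root: (+ 7 -6) = 1
Result: 1


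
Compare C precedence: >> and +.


'+' is additive (level 9); '>>' is shift (level 8)
Higher level binds tighter
'+' has higher precedence than '>>'


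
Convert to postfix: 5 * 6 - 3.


Left to right (same or higher precedence on left)
Postfix: 5 6 * 3 -


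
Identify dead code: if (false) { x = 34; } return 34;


condition is constant false, so the whole block is unreachable
Dead: 'if (false) { x = 34; }'


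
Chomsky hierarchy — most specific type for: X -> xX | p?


Right-linear: every RHS is a terminal or a terminal followed by one nonterminal
Classification: Type 3 (Regular)


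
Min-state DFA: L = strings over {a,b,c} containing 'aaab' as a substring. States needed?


KMP-style automaton: 4 progress states + 1 absorbing accept = 5
Minimal DFA: 5 states


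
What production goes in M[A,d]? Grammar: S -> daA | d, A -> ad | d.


For [A, d]: 'd' ∈ FIRST(d)
Entry: A -> d


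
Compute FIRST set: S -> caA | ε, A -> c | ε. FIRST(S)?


Per alternative of S: FIRST(caA) = {c}; FIRST(ε) = {ε}
FIRST(S) = {c, ε}


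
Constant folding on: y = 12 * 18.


12 * 18 = 216 at compile time
Optimized: y = 216


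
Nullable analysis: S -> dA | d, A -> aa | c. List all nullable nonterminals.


A nonterminal is nullable iff some alternative derives ε (directly, or every symbol in it is nullable)
Nullable: {}


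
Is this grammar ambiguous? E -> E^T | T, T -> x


precedence layered via separate nonterminal T: deterministic
Unambiguous


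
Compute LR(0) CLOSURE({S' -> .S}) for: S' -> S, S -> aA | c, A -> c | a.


Start: S' -> .S
For each item with dot before a nonterminal B, add B -> .γ for every B-production
Closure: [S' -> .S, S -> .aA, S -> .c]


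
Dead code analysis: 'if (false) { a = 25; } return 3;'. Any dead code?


condition is constant false, so the whole block is unreachable
Dead: 'if (false) { a = 25; }'


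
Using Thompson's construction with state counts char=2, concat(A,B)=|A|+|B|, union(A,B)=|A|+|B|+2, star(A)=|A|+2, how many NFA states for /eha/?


Syntax tree has 3 char leaf(s), 0 union(s), 0 star(s)
chars contribute 3×2 = 6; each union adds +2; each star adds +2
Total: 6 + 0 + 0 = 6 states


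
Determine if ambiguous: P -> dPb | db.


balanced d^n…b^n: each string has a unique parse
Unambiguous


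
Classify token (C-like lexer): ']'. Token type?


Pattern: delimiter/punctuation
Type: PUNCTUATION


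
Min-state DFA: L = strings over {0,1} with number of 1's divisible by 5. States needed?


Track (count of 1) mod 5: states 0..4, accept at 0
Minimal DFA: 5 states


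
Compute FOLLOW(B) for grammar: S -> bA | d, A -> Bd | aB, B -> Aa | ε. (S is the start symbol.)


$ ∈ FOLLOW(S). For each A -> αBβ: add FIRST(β)\{ε} to FOLLOW(B); if β nullable, add FOLLOW(A).
FOLLOW(B) = {$, a, d}


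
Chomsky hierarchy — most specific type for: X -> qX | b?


Right-linear: every RHS is a terminal or a terminal followed by one nonterminal
Classification: Type 3 (Regular)


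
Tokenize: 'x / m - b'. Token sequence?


Scan left to right, longest-match per lexeme
Tokens: ID(x), OP(/), ID(m), OP(-), ID(b)


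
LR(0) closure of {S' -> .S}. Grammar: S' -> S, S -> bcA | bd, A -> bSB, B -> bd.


Start: S' -> .S
For each item with dot before a nonterminal B, add B -> .γ for every B-production
Closure: [S' -> .S, S -> .bcA, S -> .bd]


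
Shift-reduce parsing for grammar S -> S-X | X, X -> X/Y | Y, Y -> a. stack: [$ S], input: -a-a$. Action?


shift '-' to continue S -> S-X
Action: shift


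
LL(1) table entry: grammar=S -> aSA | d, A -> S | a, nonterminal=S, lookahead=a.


For [S, a]: 'a' ∈ FIRST(aSA)
Entry: S -> aSA


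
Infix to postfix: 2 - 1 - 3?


Left to right (same or higher precedence on left)
Postfix: 2 1 - 3 -


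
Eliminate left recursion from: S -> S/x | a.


Left-recursive alternatives: S/x; non-recursive: a
Introduce S': S -> aS', S' -> /xS' | ε


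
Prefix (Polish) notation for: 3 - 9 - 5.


left-to-right (same/higher precedence on left): tree is (- (- 3 9) 5)
Prefix: - - 3 9 5


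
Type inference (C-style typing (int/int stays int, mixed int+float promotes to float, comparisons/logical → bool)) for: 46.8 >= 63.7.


Operand types: float >= float
Rule: comparison yields bool
Result type: bool


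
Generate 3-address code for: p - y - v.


Break into single-operator statements:
t1 = p - y
t2 = t1 - v


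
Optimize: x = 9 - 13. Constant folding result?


9 - 13 = -4 at compile time
Optimized: x = -4


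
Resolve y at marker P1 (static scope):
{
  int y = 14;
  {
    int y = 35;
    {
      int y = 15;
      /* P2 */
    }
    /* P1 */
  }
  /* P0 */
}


y declared in the same block as P1
y = 35


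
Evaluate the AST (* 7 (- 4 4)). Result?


Evaluate inner: (- 4 4) = 0
Evaluate root: (* 7 0) = 0
Result: 0


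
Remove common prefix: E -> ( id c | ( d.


Common prefix: '('
Factored: E -> ( E', E' -> id c | d


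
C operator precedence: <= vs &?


'<=' is relational (level 7); '&' is bitwise AND (level 5)
Higher level binds tighter
'<=' has higher precedence than '&'


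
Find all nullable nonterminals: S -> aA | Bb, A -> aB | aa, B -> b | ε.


A nonterminal is nullable iff some alternative derives ε (directly, or every symbol in it is nullable)
Nullable: {B}


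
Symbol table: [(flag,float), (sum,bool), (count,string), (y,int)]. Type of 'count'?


Lookup 'count' → type string


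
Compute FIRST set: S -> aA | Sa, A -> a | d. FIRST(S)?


Per alternative of S: FIRST(aA) = {a}; FIRST(Sa) = {a}
FIRST(S) = {a}


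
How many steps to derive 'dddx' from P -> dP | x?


Derivation: P => dP => ddP => dddP => dddx
Steps: 4


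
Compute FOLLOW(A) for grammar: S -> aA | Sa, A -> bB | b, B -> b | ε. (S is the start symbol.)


$ ∈ FOLLOW(S). For each A -> αBβ: add FIRST(β)\{ε} to FOLLOW(B); if β nullable, add FOLLOW(A).
FOLLOW(A) = {$, a}


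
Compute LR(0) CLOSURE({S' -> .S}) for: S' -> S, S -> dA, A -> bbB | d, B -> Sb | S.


Start: S' -> .S
For each item with dot before a nonterminal B, add B -> .γ for every B-production
Closure: [S' -> .S, S -> .dA]


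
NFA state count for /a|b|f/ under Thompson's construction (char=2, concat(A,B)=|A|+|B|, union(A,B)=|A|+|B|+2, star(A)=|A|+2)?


Syntax tree has 3 char leaf(s), 2 union(s), 0 star(s)
chars contribute 3×2 = 6; each union adds +2; each star adds +2
Total: 6 + 4 + 0 = 10 states


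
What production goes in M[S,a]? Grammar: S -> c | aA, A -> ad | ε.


For [S, a]: 'a' ∈ FIRST(aA)
Entry: S -> aA


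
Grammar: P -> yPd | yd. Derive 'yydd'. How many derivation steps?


Derivation: P => yPd => yydd
Steps: 2


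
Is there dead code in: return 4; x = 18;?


statement follows a return and is unreachable
Dead: 'x = 18'


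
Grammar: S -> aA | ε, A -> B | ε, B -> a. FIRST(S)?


Per alternative of S: FIRST(aA) = {a}; FIRST(ε) = {ε}
FIRST(S) = {a, ε}


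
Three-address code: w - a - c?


Break into single-operator statements:
t1 = w - a
t2 = t1 - c


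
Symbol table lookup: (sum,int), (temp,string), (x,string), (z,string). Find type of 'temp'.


Lookup 'temp' → type string


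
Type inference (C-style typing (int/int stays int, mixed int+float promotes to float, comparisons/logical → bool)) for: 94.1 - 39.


Operand types: float - int
Rule: mixed int/float promotes to float; int/int stays int
Result type: float


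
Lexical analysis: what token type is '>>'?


Pattern: operator symbol
Type: OPERATOR


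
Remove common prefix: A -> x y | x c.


Common prefix: 'x'
Factored: A -> x A', A' -> y | c


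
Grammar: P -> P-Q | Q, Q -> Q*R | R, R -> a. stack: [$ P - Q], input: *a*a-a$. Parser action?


'*' can extend Q; shift to build Q -> Q*R
Action: shift


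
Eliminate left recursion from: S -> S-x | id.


Left-recursive alternatives: S-x; non-recursive: id
Introduce S': S -> idS', S' -> -xS' | ε


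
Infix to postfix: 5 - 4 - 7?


Left to right (same or higher precedence on left)
Postfix: 5 4 - 7 -


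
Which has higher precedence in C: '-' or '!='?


'-' is additive (level 9); '!=' is equality (level 6)
Higher level binds tighter
'-' has higher precedence than '!='


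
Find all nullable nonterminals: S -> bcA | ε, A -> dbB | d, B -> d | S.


A nonterminal is nullable iff some alternative derives ε (directly, or every symbol in it is nullable)
Nullable: {B, S}


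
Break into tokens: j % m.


Scan left to right, longest-match per lexeme
Tokens: ID(j), OP(%), ID(m)


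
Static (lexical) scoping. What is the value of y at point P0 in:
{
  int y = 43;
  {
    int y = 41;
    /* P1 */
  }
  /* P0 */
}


y declared in the same block as P0
y = 43


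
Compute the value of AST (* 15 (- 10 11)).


Evaluate inner: (- 10 11) = -1
Evaluate root: (* 15 -1) = -15
Result: -15


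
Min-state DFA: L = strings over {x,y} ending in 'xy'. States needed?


Track the longest suffix of input matching a prefix of 'xy': 3 classes (prefixes of length 0..2)
Minimal DFA: 3 states


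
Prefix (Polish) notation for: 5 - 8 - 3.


left-to-right (same/higher precedence on left): tree is (- (- 5 8) 3)
Prefix: - - 5 8 3


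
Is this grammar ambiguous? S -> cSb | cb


balanced c^n…b^n: each string has a unique parse
Unambiguous


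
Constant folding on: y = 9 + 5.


9 + 5 = 14 at compile time
Optimized: y = 14


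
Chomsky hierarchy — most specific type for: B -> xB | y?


Right-linear: every RHS is a terminal or a terminal followed by one nonterminal
Classification: Type 3 (Regular)


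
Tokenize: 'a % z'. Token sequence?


Scan left to right, longest-match per lexeme
Tokens: ID(a), OP(%), ID(z)


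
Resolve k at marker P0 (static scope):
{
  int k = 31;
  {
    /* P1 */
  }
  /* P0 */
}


k declared in the same block as P0
k = 31


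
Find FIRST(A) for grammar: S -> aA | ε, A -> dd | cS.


Per alternative of A: FIRST(dd) = {d}; FIRST(cS) = {c}
FIRST(A) = {c, d}


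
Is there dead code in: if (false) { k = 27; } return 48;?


condition is constant false, so the whole block is unreachable
Dead: 'if (false) { k = 27; }'


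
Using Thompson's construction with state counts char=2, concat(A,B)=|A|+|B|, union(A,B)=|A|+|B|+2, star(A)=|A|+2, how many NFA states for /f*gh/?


Syntax tree has 3 char leaf(s), 0 union(s), 1 star(s)
chars contribute 3×2 = 6; each union adds +2; each star adds +2
Total: 6 + 0 + 2 = 8 states


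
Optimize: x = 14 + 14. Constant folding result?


14 + 14 = 28 at compile time
Optimized: x = 28


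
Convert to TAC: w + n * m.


Break into single-operator statements:
t1 = n * m
t2 = w + t1


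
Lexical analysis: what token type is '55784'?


Pattern: digits only
Type: INTEGER_LITERAL


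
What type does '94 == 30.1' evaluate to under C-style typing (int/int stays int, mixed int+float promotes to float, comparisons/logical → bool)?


Operand types: int == float
Rule: comparison yields bool
Result type: bool


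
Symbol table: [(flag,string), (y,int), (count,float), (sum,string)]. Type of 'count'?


Lookup 'count' → type float


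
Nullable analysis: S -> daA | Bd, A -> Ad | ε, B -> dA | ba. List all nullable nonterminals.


A nonterminal is nullable iff some alternative derives ε (directly, or every symbol in it is nullable)
Nullable: {A}


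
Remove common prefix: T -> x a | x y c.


Common prefix: 'x'
Factored: T -> x T', T' -> a | y c


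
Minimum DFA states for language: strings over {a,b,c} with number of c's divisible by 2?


Track (count of c) mod 2: states 0..1, accept at 0
Minimal DFA: 2 states


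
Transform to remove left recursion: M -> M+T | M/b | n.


Left-recursive alternatives: M+T, M/b; non-recursive: n
Introduce M': M -> nM', M' -> +TM' | /bM' | ε


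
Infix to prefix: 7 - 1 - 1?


left-to-right (same/higher precedence on left): tree is (- (- 7 1) 1)
Prefix: - - 7 1 1


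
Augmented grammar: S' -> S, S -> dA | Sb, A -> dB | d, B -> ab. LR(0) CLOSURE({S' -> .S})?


Start: S' -> .S
For each item with dot before a nonterminal B, add B -> .γ for every B-production
Closure: [S' -> .S, S -> .dA, S -> .Sb]


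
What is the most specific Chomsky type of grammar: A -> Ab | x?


Left-linear: every RHS is a terminal or one nonterminal followed by a terminal
Classification: Type 3 (Regular)


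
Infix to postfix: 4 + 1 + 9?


Left to right (same or higher precedence on left)
Postfix: 4 1 + 9 +


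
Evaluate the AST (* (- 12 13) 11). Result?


Evaluate inner: (- 12 13) = -1
Evaluate root: (* -1 11) = -11
Result: -11


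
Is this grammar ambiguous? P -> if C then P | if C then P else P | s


dangling else: 'if C then if C then s else s' parses two ways
Ambiguous


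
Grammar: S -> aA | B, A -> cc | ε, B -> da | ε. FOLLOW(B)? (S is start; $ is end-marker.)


$ ∈ FOLLOW(S). For each A -> αBβ: add FIRST(β)\{ε} to FOLLOW(B); if β nullable, add FOLLOW(A).
FOLLOW(B) = {$}


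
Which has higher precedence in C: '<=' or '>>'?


'>>' is shift (level 8); '<=' is relational (level 7)
Higher level binds tighter
'>>' has higher precedence than '<='


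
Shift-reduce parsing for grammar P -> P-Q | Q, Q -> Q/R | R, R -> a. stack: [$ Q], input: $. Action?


lookahead ∉ {/} so Q won't extend; reduce P -> Q
Action: reduce (P -> Q)


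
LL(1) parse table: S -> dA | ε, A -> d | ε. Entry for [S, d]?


For [S, d]: 'd' ∈ FIRST(dA)
Entry: S -> dA


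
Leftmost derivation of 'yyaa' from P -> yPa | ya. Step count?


Derivation: P => yPa => yyaa
Steps: 2


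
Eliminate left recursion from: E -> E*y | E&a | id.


Left-recursive alternatives: E*y, E&a; non-recursive: id
Introduce E': E -> idE', E' -> *yE' | &aE' | ε


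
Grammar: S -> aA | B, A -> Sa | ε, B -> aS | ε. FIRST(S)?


Per alternative of S: FIRST(aA) = {a}; FIRST(B) = {a, ε}
FIRST(S) = {a, ε}


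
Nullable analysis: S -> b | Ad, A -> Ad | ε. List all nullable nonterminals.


A nonterminal is nullable iff some alternative derives ε (directly, or every symbol in it is nullable)
Nullable: {A}


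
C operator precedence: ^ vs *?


'*' is multiplicative (level 10); '^' is bitwise XOR (level 4)
Higher level binds tighter
'*' has higher precedence than '^'


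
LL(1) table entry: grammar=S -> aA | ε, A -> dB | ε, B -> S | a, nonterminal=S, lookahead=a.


For [S, a]: 'a' ∈ FIRST(aA)
Entry: S -> aA


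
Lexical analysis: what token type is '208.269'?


Pattern: digits with a decimal point
Type: FLOAT_LITERAL


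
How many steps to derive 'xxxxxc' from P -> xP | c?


Derivation: P => xP => xxP => xxxP => xxxxP => xxxxxP => xxxxxc
Steps: 6


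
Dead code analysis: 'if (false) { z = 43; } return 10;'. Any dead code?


condition is constant false, so the whole block is unreachable
Dead: 'if (false) { z = 43; }'


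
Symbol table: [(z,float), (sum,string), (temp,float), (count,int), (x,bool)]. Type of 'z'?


Lookup 'z' → type float


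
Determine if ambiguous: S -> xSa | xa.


balanced x^n…a^n: each string has a unique parse
Unambiguous


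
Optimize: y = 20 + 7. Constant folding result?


20 + 7 = 27 at compile time
Optimized: y = 27


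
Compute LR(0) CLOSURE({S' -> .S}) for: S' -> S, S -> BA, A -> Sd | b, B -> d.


Start: S' -> .S
For each item with dot before a nonterminal B, add B -> .γ for every B-production
Closure: [S' -> .S, S -> .BA, B -> .d]


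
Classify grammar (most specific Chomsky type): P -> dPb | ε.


Single nonterminal LHS, but d^n b^n is not regular
Classification: Type 2 (Context-Free)


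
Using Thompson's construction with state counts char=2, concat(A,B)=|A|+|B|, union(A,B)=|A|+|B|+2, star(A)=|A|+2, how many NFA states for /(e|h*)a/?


Syntax tree has 3 char leaf(s), 1 union(s), 1 star(s)
chars contribute 3×2 = 6; each union adds +2; each star adds +2
Total: 6 + 2 + 2 = 10 states


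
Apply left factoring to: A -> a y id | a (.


Common prefix: 'a'
Factored: A -> a A', A' -> y id | (


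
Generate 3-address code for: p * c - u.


Break into single-operator statements:
t1 = p * c
t2 = t1 - u


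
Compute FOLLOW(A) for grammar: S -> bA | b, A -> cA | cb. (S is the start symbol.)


$ ∈ FOLLOW(S). For each A -> αBβ: add FIRST(β)\{ε} to FOLLOW(B); if β nullable, add FOLLOW(A).
FOLLOW(A) = {$}


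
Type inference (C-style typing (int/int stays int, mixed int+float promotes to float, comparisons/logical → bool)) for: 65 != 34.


Operand types: int != int
Rule: comparison yields bool
Result type: bool


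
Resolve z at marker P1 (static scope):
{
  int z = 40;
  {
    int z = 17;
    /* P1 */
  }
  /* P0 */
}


z declared in the same block as P1
z = 17


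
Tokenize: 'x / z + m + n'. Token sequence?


Scan left to right, longest-match per lexeme
Tokens: ID(x), OP(/), ID(z), OP(+), ID(m), OP(+), ID(n)


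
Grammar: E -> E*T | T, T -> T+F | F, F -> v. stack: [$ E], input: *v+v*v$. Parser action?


shift '*' to continue E -> E*T
Action: shift


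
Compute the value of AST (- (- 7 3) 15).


Evaluate inner: (- 7 3) = 4
Evaluate root: (- 4 15) = -11
Result: -11


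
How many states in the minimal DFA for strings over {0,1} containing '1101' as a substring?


KMP-style automaton: 4 progress states + 1 absorbing accept = 5
Minimal DFA: 5 states


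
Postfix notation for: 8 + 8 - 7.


Left to right (same or higher precedence on left)
Postfix: 8 8 + 7 -


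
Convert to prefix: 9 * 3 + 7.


left-to-right (same/higher precedence on left): tree is (+ (* 9 3) 7)
Prefix: + * 9 3 7


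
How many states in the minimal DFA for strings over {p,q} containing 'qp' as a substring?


KMP-style automaton: 2 progress states + 1 absorbing accept = 3
Minimal DFA: 3 states


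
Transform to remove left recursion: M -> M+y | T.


Left-recursive alternatives: M+y; non-recursive: T
Introduce M': M -> TM', M' -> +yM' | ε
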